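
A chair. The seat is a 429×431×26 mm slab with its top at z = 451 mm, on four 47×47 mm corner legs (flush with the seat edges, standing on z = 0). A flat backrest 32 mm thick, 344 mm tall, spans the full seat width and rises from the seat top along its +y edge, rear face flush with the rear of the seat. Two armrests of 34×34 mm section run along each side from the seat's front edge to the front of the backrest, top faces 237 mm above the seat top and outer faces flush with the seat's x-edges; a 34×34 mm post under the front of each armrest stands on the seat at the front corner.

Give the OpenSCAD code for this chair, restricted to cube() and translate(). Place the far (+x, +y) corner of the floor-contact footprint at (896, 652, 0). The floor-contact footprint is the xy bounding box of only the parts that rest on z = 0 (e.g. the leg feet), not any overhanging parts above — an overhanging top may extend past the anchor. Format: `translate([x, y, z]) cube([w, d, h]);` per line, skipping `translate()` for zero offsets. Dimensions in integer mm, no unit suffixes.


// leg_h = 451 - 26 = 425
// arm post h = 237 - 34 = 203
translate([467, 221, 425]) cube([429, 431, 26]);
translate([467, 221, 0]) cube([47, 47, 425]);
translate([849, 221, 0]) cube([47, 47, 425]);
translate([467, 605, 0]) cube([47, 47, 425]);
translate([849, 605, 0]) cube([47, 47, 425]);
translate([467, 620, 451]) cube([429, 32, 344]);
translate([467, 221, 654]) cube([34, 399, 34]);
translate([862, 221, 654]) cube([34, 399, 34]);
translate([467, 221, 451]) cube([34, 34, 203]);
translate([862, 221, 451]) cube([34, 34, 203]);


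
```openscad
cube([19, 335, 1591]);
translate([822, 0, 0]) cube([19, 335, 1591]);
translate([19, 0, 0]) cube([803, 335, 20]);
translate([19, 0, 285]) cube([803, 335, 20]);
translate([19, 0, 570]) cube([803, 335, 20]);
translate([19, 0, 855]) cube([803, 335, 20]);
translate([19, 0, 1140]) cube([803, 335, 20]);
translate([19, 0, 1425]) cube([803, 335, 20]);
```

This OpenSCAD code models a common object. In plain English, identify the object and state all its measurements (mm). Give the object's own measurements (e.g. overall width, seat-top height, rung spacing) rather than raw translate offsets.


An open bookshelf. Two side panels, each 19 mm thick, 335 mm deep and 1591 mm tall, stand 841 mm apart (outside-to-outside). Between them sit 6 shelves, each 20 mm thick and 335 mm deep, spanning the full gap between the sides. The bottom shelf rests on the floor (its underside at z = 0) and the clear gap between one shelf's top and the next shelf's underside is 265 mm.


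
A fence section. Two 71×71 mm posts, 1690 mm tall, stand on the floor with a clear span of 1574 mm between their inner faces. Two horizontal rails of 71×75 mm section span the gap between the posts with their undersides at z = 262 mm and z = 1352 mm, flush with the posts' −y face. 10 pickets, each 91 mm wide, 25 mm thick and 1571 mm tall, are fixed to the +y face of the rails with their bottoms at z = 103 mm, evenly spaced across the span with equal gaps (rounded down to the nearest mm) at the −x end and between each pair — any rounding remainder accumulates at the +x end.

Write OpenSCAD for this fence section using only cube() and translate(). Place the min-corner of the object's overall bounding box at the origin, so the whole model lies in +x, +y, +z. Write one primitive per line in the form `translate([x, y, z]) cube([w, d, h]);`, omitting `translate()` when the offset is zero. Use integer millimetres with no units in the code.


cube([71, 71, 1690]);
translate([1645, 0, 0]) cube([71, 71, 1690]);
translate([71, 0, 262]) cube([1574, 71, 75]);
translate([71, 0, 1352]) cube([1574, 71, 75]);
translate([131, 71, 103]) cube([91, 25, 1571]);
translate([282, 71, 103]) cube([91, 25, 1571]);
translate([433, 71, 103]) cube([91, 25, 1571]);
translate([584, 71, 103]) cube([91, 25, 1571]);
translate([735, 71, 103]) cube([91, 25, 1571]);
translate([886, 71, 103]) cube([91, 25, 1571]);
translate([1037, 71, 103]) cube([91, 25, 1571]);
translate([1188, 71, 103]) cube([91, 25, 1571]);
translate([1339, 71, 103]) cube([91, 25, 1571]);
translate([1490, 71, 103]) cube([91, 25, 1571]);


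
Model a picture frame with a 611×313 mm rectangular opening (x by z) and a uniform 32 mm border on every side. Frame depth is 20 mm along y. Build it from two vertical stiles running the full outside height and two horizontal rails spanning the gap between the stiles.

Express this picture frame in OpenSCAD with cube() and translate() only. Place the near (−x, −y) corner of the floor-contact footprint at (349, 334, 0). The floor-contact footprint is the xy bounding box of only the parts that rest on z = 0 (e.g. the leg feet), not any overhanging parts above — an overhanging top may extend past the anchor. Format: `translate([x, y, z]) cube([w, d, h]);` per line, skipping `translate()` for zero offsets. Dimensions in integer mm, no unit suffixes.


translate([349, 334, 0]) cube([32, 20, 377]);
translate([992, 334, 0]) cube([32, 20, 377]);
translate([381, 334, 0]) cube([611, 20, 32]);
translate([381, 334, 345]) cube([611, 20, 32]);


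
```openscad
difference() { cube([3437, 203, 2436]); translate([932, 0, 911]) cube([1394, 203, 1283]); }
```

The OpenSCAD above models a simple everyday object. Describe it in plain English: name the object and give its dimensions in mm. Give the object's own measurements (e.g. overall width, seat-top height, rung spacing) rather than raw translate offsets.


A wall 3437 mm long (x), 203 mm thick (y), 2436 mm tall, with a rectangular window opening cut through it. The opening is 1394 mm wide and 1283 mm tall; its sill is at z = 911 mm and its near (−x) edge is 932 mm from the wall's −x end. The opening passes through the full wall thickness.


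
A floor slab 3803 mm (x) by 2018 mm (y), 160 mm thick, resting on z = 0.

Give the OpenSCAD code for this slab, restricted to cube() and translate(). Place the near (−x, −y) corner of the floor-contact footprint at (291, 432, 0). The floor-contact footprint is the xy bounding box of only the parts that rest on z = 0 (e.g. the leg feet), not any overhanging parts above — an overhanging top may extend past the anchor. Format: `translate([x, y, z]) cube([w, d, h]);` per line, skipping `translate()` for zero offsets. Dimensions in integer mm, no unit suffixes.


translate([291, 432, 0]) cube([3803, 2018, 160]);


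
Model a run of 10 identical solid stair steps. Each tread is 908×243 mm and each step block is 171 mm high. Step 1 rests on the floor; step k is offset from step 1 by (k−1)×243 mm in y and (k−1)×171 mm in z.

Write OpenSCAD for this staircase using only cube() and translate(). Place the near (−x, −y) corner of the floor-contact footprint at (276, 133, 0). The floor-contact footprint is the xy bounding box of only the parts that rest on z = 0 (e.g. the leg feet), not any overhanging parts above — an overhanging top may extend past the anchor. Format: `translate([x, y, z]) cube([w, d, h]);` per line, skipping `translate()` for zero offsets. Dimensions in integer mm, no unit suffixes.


translate([276, 133, 0]) cube([908, 243, 171]);
translate([276, 376, 171]) cube([908, 243, 171]);
translate([276, 619, 342]) cube([908, 243, 171]);
translate([276, 862, 513]) cube([908, 243, 171]);
translate([276, 1105, 684]) cube([908, 243, 171]);
translate([276, 1348, 855]) cube([908, 243, 171]);
translate([276, 1591, 1026]) cube([908, 243, 171]);
translate([276, 1834, 1197]) cube([908, 243, 171]);
translate([276, 2077, 1368]) cube([908, 243, 171]);
translate([276, 2320, 1539]) cube([908, 243, 171]);


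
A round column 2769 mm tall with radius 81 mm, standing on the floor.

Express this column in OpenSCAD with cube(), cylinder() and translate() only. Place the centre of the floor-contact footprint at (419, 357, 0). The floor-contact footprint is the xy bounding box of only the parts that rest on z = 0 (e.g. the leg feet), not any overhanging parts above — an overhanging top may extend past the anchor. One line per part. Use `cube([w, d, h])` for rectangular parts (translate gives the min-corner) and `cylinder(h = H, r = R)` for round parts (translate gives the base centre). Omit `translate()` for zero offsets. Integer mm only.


translate([419, 357, 0]) cylinder(h = 2769, r = 81);


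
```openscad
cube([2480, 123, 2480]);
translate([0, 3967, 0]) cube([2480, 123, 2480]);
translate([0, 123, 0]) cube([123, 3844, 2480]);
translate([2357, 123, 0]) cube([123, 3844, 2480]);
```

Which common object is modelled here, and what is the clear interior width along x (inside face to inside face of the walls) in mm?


A house (or room) frame. The interior width is 2234 mm.

Four 2480 mm walls enclosing a rectangle with no floor or roof — a room or house frame. Outside width is 2480 mm and wall thickness is 123 mm, so the interior width is 2480 − 2 × 123 = 2234 mm.


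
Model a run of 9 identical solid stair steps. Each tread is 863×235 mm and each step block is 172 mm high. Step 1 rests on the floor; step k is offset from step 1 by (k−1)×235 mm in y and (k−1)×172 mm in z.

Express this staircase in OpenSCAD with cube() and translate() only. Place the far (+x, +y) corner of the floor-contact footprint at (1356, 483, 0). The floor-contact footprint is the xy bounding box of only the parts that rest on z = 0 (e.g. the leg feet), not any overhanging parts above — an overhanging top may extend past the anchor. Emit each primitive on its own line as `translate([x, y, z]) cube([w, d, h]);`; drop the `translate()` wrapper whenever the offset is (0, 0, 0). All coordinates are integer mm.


translate([493, 248, 0]) cube([863, 235, 172]);
translate([493, 483, 172]) cube([863, 235, 172]);
translate([493, 718, 344]) cube([863, 235, 172]);
translate([493, 953, 516]) cube([863, 235, 172]);
translate([493, 1188, 688]) cube([863, 235, 172]);
translate([493, 1423, 860]) cube([863, 235, 172]);
translate([493, 1658, 1032]) cube([863, 235, 172]);
translate([493, 1893, 1204]) cube([863, 235, 172]);
translate([493, 2128, 1376]) cube([863, 235, 172]);


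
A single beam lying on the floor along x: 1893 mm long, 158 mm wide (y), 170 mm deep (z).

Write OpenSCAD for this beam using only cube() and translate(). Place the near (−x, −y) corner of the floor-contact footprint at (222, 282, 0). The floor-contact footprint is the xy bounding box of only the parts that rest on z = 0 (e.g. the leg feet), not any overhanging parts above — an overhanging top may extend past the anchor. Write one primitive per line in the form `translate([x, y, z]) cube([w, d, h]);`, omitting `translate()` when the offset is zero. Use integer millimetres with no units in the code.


translate([222, 282, 0]) cube([1893, 158, 170]);


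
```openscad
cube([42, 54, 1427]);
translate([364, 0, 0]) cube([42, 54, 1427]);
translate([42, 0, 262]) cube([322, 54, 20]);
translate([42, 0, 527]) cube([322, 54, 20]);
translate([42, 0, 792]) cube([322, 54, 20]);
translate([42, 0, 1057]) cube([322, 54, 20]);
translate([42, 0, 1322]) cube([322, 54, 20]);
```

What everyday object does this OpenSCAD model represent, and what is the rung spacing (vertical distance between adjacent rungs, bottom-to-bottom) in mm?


A ladder. The rung spacing is 265 mm.

Two tall 42×54 posts with 5 short bars between them — a ladder. Adjacent rungs sit at z = 262 and z = 527, so the spacing is 527 − 262 = 265 mm.


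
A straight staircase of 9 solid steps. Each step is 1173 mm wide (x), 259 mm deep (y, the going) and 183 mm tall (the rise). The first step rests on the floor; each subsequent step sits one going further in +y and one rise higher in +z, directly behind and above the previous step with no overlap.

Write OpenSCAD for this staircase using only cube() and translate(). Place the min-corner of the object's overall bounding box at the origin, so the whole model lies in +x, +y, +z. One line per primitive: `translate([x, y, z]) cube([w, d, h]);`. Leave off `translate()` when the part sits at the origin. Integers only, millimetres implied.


cube([1173, 259, 183]);
translate([0, 259, 183]) cube([1173, 259, 183]);
translate([0, 518, 366]) cube([1173, 259, 183]);
translate([0, 777, 549]) cube([1173, 259, 183]);
translate([0, 1036, 732]) cube([1173, 259, 183]);
translate([0, 1295, 915]) cube([1173, 259, 183]);
translate([0, 1554, 1098]) cube([1173, 259, 183]);
translate([0, 1813, 1281]) cube([1173, 259, 183]);
translate([0, 2072, 1464]) cube([1173, 259, 183]);


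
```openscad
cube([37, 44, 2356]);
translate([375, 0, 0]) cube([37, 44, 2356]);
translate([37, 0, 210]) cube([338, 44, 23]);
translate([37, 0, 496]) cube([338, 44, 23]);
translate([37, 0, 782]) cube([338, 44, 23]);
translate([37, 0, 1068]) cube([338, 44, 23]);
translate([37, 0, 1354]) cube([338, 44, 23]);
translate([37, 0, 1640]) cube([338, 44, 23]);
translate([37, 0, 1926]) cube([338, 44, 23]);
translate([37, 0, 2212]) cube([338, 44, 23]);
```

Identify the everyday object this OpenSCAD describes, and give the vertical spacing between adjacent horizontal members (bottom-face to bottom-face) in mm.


A ladder. The rung spacing is 286 mm.

Two tall 37×44 posts with 8 short bars between them — a ladder. Adjacent rungs sit at z = 210 and z = 496, so the spacing is 496 − 210 = 286 mm.


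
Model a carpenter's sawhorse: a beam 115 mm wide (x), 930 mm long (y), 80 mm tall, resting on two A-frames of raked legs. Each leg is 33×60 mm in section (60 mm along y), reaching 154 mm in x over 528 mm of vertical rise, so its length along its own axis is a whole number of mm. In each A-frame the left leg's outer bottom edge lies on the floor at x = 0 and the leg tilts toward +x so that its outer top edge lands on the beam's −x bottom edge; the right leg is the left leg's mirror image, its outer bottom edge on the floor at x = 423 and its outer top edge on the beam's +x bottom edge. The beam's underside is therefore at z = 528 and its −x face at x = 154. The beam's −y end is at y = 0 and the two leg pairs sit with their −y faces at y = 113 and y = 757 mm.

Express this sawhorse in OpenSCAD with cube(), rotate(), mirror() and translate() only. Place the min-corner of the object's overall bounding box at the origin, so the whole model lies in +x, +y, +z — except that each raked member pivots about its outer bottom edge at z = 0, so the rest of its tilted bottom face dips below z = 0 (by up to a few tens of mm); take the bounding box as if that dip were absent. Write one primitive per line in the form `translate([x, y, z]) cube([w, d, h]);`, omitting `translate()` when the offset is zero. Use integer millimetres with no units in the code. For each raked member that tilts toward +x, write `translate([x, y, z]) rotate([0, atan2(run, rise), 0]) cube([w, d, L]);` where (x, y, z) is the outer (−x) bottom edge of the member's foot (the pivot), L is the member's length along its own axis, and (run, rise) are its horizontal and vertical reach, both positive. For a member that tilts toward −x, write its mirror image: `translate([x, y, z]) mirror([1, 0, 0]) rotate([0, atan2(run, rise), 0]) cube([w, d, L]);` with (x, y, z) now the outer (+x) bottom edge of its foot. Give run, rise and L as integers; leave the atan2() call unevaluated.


translate([154, 0, 528]) cube([115, 930, 80]);
translate([0, 113, 0]) rotate([0, atan2(154, 528), 0]) cube([33, 60, 550]);
translate([423, 113, 0]) mirror([1, 0, 0]) rotate([0, atan2(154, 528), 0]) cube([33, 60, 550]);
translate([0, 757, 0]) rotate([0, atan2(154, 528), 0]) cube([33, 60, 550]);
translate([423, 757, 0]) mirror([1, 0, 0]) rotate([0, atan2(154, 528), 0]) cube([33, 60, 550]);


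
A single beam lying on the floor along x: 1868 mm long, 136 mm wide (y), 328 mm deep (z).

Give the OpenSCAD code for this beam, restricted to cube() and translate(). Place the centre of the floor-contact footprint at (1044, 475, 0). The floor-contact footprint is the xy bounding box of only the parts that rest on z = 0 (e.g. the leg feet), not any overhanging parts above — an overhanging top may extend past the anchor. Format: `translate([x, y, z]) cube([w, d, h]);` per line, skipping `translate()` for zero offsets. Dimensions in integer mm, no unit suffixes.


translate([110, 407, 0]) cube([1868, 136, 328]);


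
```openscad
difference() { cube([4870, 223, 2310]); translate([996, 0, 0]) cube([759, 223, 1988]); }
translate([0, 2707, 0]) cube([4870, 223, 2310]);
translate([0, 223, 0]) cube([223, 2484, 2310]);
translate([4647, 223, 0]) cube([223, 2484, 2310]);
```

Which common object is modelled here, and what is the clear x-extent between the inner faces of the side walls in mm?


A single room. The interior width is 4424 mm.

Four walls enclosing a rectangle with a door in the front wall — a room. Outside width 4870 minus two 223 mm walls gives 4424 mm.


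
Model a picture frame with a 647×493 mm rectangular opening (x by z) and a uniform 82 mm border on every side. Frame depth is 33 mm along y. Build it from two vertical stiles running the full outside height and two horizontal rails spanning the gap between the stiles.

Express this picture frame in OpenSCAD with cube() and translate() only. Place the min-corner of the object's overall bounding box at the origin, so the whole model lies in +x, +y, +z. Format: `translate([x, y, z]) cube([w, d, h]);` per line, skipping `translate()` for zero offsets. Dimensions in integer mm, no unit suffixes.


cube([82, 33, 657]);
translate([729, 0, 0]) cube([82, 33, 657]);
translate([82, 0, 0]) cube([647, 33, 82]);
translate([82, 0, 575]) cube([647, 33, 82]);


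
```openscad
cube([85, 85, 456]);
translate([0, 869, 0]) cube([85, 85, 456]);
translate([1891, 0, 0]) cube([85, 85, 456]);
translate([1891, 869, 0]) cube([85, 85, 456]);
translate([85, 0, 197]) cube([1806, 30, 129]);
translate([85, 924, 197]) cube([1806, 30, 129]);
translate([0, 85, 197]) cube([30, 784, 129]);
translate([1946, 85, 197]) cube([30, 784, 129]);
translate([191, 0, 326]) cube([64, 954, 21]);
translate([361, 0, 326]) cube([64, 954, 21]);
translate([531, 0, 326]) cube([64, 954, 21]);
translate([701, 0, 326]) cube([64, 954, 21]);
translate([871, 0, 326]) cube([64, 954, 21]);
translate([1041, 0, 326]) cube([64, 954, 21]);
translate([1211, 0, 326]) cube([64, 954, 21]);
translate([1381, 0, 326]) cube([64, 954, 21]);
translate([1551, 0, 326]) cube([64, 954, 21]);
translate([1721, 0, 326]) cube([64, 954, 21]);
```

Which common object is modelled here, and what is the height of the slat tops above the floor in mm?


A bed frame. The slat-top height is 347 mm.

Four posts, four rails, and a row of slats — a bed frame. Slats sit on the rails at z = 197 + 129 = 326; with slat thickness 21, the top is 347 mm.


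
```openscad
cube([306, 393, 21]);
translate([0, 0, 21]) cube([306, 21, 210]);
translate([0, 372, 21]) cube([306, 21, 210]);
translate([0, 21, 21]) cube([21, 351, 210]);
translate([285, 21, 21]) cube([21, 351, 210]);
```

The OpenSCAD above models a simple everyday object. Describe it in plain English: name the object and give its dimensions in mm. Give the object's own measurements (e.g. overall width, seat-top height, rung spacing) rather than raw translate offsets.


An open-topped rectangular box: outside dimensions 306×393×231 mm, with a uniform wall and base thickness of 21 mm. The base is a full 306×393 slab on the floor; four walls sit on top of the base. The front and back walls (the −y and +y sides) span the full width; the two side walls fit between them.


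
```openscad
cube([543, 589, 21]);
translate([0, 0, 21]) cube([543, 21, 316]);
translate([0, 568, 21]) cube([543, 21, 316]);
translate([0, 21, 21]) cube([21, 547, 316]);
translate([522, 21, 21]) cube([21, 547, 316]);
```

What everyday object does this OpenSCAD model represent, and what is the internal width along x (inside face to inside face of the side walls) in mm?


An open box. The internal width is 501 mm.

A 543×589 base slab with four walls standing on it — an open box. The base is 543 mm wide and the walls are 21 mm thick, so the internal width is 543 − 2 × 21 = 501 mm.


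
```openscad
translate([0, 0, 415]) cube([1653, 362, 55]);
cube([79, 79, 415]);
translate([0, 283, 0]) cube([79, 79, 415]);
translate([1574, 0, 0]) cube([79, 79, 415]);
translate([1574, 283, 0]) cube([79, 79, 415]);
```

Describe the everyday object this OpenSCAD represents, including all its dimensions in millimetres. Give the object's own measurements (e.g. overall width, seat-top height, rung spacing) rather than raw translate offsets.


A bench: a 1653×362 mm seat slab, 55 mm thick, top at z = 470 mm, on four 79×79 mm square legs flush with the seat corners and standing on z = 0.


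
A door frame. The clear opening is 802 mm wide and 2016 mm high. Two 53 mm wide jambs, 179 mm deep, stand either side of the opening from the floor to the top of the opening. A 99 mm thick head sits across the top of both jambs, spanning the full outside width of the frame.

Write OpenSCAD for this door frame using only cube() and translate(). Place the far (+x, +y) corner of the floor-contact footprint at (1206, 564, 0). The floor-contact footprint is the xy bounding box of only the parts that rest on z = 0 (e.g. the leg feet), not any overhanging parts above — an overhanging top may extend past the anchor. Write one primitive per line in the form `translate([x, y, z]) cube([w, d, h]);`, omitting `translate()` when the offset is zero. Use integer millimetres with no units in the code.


translate([298, 385, 0]) cube([53, 179, 2016]);
translate([1153, 385, 0]) cube([53, 179, 2016]);
translate([298, 385, 2016]) cube([908, 179, 99]);


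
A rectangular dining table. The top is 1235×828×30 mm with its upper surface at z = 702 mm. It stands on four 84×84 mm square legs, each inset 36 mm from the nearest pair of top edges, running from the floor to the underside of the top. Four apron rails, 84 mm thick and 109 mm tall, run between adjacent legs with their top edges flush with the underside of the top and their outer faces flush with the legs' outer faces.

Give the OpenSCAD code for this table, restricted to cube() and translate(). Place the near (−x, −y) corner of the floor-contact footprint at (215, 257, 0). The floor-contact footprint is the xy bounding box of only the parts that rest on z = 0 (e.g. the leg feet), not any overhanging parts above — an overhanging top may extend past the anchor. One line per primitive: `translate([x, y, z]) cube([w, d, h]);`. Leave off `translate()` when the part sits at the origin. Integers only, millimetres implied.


translate([179, 221, 672]) cube([1235, 828, 30]);
translate([215, 257, 0]) cube([84, 84, 672]);
translate([1294, 257, 0]) cube([84, 84, 672]);
translate([215, 929, 0]) cube([84, 84, 672]);
translate([1294, 929, 0]) cube([84, 84, 672]);
translate([299, 257, 563]) cube([995, 84, 109]);
translate([299, 929, 563]) cube([995, 84, 109]);
translate([215, 341, 563]) cube([84, 588, 109]);
translate([1294, 341, 563]) cube([84, 588, 109]);


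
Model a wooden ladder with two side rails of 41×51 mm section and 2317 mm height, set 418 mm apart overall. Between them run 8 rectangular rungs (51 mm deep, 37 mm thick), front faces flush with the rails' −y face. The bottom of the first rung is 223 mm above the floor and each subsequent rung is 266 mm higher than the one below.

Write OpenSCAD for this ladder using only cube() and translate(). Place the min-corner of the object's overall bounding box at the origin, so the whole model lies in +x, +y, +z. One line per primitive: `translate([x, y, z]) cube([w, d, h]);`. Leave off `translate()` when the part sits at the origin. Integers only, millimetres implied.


// rung span = 418 - 2*41 = 336
// rung[k] z = 223 + k*266
cube([41, 51, 2317]);
translate([377, 0, 0]) cube([41, 51, 2317]);
translate([41, 0, 223]) cube([336, 51, 37]);
translate([41, 0, 489]) cube([336, 51, 37]);
translate([41, 0, 755]) cube([336, 51, 37]);
translate([41, 0, 1021]) cube([336, 51, 37]);
translate([41, 0, 1287]) cube([336, 51, 37]);
translate([41, 0, 1553]) cube([336, 51, 37]);
translate([41, 0, 1819]) cube([336, 51, 37]);
translate([41, 0, 2085]) cube([336, 51, 37]);


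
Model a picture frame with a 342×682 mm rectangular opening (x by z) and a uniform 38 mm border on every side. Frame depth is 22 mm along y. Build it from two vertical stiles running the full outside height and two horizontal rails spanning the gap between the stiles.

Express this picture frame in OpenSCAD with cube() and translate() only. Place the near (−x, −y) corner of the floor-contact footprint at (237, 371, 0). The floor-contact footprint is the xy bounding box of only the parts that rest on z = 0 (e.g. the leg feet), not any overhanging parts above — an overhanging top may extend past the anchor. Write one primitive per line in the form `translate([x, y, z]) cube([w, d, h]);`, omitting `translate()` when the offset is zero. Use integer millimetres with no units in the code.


translate([237, 371, 0]) cube([38, 22, 758]);
translate([617, 371, 0]) cube([38, 22, 758]);
translate([275, 371, 0]) cube([342, 22, 38]);
translate([275, 371, 720]) cube([342, 22, 38]);


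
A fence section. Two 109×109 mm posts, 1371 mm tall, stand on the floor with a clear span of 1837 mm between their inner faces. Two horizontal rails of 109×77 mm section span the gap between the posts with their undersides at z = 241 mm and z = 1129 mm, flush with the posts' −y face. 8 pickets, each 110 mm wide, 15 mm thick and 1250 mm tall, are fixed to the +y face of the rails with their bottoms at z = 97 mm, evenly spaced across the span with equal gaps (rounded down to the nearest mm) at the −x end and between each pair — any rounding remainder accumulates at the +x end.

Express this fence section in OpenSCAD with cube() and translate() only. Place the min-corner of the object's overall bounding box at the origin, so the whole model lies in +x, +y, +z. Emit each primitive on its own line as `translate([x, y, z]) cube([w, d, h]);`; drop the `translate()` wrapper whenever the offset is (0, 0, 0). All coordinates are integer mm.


cube([109, 109, 1371]);
translate([1946, 0, 0]) cube([109, 109, 1371]);
translate([109, 0, 241]) cube([1837, 109, 77]);
translate([109, 0, 1129]) cube([1837, 109, 77]);
translate([215, 109, 97]) cube([110, 15, 1250]);
translate([431, 109, 97]) cube([110, 15, 1250]);
translate([647, 109, 97]) cube([110, 15, 1250]);
translate([863, 109, 97]) cube([110, 15, 1250]);
translate([1079, 109, 97]) cube([110, 15, 1250]);
translate([1295, 109, 97]) cube([110, 15, 1250]);
translate([1511, 109, 97]) cube([110, 15, 1250]);
translate([1727, 109, 97]) cube([110, 15, 1250]);


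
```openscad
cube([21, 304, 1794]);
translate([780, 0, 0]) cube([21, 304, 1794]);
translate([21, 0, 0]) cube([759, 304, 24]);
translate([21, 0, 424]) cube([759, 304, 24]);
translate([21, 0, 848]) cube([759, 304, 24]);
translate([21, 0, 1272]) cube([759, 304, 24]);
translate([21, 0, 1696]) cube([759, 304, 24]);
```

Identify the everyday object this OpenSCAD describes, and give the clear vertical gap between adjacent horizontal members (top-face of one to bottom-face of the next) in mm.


A bookshelf. The clear shelf gap is 400 mm.

Two tall side panels with 5 horizontal boards between them — a bookshelf. The first two shelf undersides are at z = 0 and z = 424; with shelf thickness 24, the clear gap is 424 − 0 − 24 = 400 mm.


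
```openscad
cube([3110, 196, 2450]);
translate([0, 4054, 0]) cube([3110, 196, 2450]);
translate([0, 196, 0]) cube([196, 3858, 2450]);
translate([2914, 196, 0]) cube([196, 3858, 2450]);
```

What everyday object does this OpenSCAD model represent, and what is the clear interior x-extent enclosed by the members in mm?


A house (or room) frame. The interior width is 2718 mm.

Four 2450 mm walls enclosing a rectangle with no floor or roof — a room or house frame. Outside width is 3110 mm and wall thickness is 196 mm, so the interior width is 3110 − 2 × 196 = 2718 mm.


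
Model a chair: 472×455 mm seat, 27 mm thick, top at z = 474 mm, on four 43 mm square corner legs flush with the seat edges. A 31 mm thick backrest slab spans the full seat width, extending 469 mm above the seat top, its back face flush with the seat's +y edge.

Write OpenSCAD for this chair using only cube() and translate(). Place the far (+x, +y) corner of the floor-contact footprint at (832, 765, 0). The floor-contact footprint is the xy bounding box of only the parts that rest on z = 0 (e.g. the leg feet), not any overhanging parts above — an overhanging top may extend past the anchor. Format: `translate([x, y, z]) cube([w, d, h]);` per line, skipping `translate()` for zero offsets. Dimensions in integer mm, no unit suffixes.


translate([360, 310, 447]) cube([472, 455, 27]);
translate([360, 310, 0]) cube([43, 43, 447]);
translate([789, 310, 0]) cube([43, 43, 447]);
translate([360, 722, 0]) cube([43, 43, 447]);
translate([789, 722, 0]) cube([43, 43, 447]);
translate([360, 734, 474]) cube([472, 31, 469]);


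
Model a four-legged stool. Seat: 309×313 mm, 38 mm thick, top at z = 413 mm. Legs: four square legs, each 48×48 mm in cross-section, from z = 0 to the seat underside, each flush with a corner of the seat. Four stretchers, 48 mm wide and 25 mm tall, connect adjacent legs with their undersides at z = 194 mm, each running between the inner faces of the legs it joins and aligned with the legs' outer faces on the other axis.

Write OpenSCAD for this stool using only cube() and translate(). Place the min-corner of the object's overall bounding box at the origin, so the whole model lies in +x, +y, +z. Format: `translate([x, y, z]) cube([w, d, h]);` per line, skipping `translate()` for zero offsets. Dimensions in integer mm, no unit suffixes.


// leg_h = 413 - 38 = 375
// stretcher span = 309 - 2*48 = 213
translate([0, 0, 375]) cube([309, 313, 38]);
cube([48, 48, 375]);
translate([261, 0, 0]) cube([48, 48, 375]);
translate([0, 265, 0]) cube([48, 48, 375]);
translate([261, 265, 0]) cube([48, 48, 375]);
translate([48, 0, 194]) cube([213, 48, 25]);
translate([48, 265, 194]) cube([213, 48, 25]);
translate([0, 48, 194]) cube([48, 217, 25]);
translate([261, 48, 194]) cube([48, 217, 25]);


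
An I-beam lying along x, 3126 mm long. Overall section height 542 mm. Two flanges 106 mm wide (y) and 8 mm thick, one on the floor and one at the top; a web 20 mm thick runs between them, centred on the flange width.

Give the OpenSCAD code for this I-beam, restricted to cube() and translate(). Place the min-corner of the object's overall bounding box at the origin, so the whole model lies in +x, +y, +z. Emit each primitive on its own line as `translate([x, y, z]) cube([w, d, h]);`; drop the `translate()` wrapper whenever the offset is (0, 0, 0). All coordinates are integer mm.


cube([3126, 106, 8]);
translate([0, 43, 8]) cube([3126, 20, 526]);
translate([0, 0, 534]) cube([3126, 106, 8]);


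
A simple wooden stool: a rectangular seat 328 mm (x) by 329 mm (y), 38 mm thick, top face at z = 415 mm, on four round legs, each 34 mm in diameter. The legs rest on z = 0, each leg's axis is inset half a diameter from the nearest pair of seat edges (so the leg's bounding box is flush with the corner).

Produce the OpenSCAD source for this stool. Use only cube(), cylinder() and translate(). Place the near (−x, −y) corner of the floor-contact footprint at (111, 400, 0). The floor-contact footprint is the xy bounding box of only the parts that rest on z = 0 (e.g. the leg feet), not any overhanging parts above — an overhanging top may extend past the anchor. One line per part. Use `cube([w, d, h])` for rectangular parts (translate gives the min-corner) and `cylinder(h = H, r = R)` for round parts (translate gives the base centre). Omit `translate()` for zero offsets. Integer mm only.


translate([111, 400, 377]) cube([328, 329, 38]);
translate([128, 417, 0]) cylinder(h = 377, r = 17);
translate([422, 417, 0]) cylinder(h = 377, r = 17);
translate([128, 712, 0]) cylinder(h = 377, r = 17);
translate([422, 712, 0]) cylinder(h = 377, r = 17);


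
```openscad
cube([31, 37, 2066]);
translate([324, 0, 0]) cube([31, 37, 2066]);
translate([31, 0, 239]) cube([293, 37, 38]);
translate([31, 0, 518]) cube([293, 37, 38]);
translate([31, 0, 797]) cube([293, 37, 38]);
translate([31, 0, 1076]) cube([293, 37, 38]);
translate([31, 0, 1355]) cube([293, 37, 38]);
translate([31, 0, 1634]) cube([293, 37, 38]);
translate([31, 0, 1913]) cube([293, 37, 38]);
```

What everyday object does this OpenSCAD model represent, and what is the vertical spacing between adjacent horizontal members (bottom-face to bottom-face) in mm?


A ladder. The rung spacing is 279 mm.

Two tall 31×37 posts with 7 short bars between them — a ladder. Adjacent rungs sit at z = 239 and z = 518, so the spacing is 518 − 239 = 279 mm.


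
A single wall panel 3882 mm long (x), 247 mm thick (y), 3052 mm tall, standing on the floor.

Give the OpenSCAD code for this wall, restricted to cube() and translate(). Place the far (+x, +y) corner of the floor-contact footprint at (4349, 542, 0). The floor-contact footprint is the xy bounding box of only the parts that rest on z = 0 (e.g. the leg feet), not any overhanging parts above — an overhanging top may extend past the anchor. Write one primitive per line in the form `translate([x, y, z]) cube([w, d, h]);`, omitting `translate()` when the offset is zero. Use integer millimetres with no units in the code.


translate([467, 295, 0]) cube([3882, 247, 3052]);


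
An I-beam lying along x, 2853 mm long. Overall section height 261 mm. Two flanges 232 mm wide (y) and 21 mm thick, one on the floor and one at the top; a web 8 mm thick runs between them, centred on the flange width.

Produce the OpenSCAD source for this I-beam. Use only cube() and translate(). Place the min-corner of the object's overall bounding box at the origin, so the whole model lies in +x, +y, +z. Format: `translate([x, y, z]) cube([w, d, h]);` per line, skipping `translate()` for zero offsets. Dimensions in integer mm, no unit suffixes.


cube([2853, 232, 21]);
translate([0, 112, 21]) cube([2853, 8, 219]);
translate([0, 0, 240]) cube([2853, 232, 21]);


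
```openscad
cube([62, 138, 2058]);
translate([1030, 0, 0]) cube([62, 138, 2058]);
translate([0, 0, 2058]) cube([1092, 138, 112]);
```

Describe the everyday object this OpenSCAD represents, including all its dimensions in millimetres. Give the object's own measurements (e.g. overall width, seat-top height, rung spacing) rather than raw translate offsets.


A door frame. The clear opening is 968 mm wide and 2058 mm high. Two 62 mm wide jambs, 138 mm deep, stand either side of the opening from the floor to the top of the opening. A 112 mm thick head sits across the top of both jambs, spanning the full outside width of the frame.


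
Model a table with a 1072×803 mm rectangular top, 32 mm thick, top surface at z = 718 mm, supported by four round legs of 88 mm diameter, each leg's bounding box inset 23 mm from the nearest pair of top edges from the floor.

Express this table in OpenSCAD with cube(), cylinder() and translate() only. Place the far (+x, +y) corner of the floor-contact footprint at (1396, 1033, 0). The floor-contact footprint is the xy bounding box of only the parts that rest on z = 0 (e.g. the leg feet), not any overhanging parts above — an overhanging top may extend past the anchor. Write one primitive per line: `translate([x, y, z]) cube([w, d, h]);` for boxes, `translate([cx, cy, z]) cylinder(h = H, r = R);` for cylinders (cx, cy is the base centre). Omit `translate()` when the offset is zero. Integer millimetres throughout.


translate([347, 253, 686]) cube([1072, 803, 32]);
translate([414, 320, 0]) cylinder(h = 686, r = 44);
translate([1352, 320, 0]) cylinder(h = 686, r = 44);
translate([414, 989, 0]) cylinder(h = 686, r = 44);
translate([1352, 989, 0]) cylinder(h = 686, r = 44);


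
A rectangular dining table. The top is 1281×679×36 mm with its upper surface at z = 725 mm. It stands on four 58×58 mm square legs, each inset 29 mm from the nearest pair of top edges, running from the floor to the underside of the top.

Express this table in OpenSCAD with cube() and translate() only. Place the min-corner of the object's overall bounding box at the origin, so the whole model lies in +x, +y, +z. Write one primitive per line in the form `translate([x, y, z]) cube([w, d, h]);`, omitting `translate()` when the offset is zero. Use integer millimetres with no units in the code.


translate([0, 0, 689]) cube([1281, 679, 36]);
translate([29, 29, 0]) cube([58, 58, 689]);
translate([1194, 29, 0]) cube([58, 58, 689]);
translate([29, 592, 0]) cube([58, 58, 689]);
translate([1194, 592, 0]) cube([58, 58, 689]);


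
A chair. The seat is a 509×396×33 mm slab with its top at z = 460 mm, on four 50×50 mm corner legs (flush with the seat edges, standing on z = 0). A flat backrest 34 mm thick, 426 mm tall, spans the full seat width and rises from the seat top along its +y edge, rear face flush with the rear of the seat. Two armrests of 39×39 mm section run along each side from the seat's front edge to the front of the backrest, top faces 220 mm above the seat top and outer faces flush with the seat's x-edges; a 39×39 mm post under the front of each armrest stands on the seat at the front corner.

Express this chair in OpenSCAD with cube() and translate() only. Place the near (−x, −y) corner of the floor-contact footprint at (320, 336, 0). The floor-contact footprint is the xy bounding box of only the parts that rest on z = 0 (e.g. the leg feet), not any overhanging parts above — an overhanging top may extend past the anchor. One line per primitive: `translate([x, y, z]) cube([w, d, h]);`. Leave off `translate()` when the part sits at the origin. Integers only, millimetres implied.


translate([320, 336, 427]) cube([509, 396, 33]);
translate([320, 336, 0]) cube([50, 50, 427]);
translate([779, 336, 0]) cube([50, 50, 427]);
translate([320, 682, 0]) cube([50, 50, 427]);
translate([779, 682, 0]) cube([50, 50, 427]);
translate([320, 698, 460]) cube([509, 34, 426]);
translate([320, 336, 641]) cube([39, 362, 39]);
translate([790, 336, 641]) cube([39, 362, 39]);
translate([320, 336, 460]) cube([39, 39, 181]);
translate([790, 336, 460]) cube([39, 39, 181]);


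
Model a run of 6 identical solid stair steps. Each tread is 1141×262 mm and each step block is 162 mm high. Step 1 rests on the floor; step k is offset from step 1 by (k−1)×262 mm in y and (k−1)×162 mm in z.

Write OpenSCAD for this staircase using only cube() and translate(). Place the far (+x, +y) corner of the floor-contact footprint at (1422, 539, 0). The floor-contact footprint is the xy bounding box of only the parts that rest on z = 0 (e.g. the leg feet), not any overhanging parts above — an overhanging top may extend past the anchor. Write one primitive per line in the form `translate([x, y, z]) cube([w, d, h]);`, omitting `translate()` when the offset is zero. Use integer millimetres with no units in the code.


translate([281, 277, 0]) cube([1141, 262, 162]);
translate([281, 539, 162]) cube([1141, 262, 162]);
translate([281, 801, 324]) cube([1141, 262, 162]);
translate([281, 1063, 486]) cube([1141, 262, 162]);
translate([281, 1325, 648]) cube([1141, 262, 162]);
translate([281, 1587, 810]) cube([1141, 262, 162]);


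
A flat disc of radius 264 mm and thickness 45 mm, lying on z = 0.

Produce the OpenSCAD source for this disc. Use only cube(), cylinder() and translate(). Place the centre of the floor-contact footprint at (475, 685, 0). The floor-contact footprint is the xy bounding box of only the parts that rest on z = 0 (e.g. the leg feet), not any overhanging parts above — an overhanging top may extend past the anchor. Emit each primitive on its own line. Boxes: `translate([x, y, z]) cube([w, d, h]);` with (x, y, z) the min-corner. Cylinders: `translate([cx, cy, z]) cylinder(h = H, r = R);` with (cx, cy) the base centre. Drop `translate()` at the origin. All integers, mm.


translate([475, 685, 0]) cylinder(h = 45, r = 264);


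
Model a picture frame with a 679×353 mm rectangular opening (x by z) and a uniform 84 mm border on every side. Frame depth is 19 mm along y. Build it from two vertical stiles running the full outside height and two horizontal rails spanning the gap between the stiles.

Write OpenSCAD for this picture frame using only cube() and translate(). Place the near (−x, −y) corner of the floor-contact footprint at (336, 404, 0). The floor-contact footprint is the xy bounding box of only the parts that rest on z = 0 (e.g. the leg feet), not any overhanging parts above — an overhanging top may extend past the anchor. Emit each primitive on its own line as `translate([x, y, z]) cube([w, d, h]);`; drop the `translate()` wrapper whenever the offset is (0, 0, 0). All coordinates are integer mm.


translate([336, 404, 0]) cube([84, 19, 521]);
translate([1099, 404, 0]) cube([84, 19, 521]);
translate([420, 404, 0]) cube([679, 19, 84]);
translate([420, 404, 437]) cube([679, 19, 84]);
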